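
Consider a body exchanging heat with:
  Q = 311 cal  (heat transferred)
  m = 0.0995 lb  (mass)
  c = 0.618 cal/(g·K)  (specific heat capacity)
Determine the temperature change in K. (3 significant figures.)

11.2 K

Solving Q = m·c·ΔT for ΔT: ΔT = Q/(m·c).
Q = 311 cal = 1301 J; m = 0.0995 lb = 0.04513 kg; c = 0.618 cal/(g·K) = 2586 J/(kg·K).
ΔT = 11.15 K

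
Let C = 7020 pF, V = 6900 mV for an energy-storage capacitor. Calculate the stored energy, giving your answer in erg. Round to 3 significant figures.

1.67 erg

Directly: E = ½CV².
C = 7020 pF = 7.020×10^-9 F; V = 6900 mV = 6.900 V.
E = 1.671×10^-7 J
1.671×10^-7 J × (1 erg / 1.000×10^-7 J) = 1.671 erg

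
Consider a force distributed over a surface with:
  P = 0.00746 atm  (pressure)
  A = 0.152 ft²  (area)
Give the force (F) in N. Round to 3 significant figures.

Rearranging: F = P·A.
P = 0.00746 atm = 755.9 Pa; A = 0.152 ft² = 0.01412 m².
F = 10.67 N

10.7 N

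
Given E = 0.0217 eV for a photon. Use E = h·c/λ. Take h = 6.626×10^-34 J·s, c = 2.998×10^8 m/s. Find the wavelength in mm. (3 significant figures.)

Solving E = h·c/λ for λ: λ = hc/E.
E = 0.0217 eV = 3.477×10^-21 J; h = 6.626×10^-34 J·s; c = 2.998×10^8 m/s.
λ = 5.714×10^-5 m
5.714×10^-5 m × (1 mm / 0.001000 m) = 0.05714 mm

0.0571 mm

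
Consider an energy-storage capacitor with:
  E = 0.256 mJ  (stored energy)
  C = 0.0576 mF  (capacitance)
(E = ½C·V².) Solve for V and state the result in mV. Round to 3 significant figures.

Rearranging E = ½C·V² for V: V = √(2E/C).
E = 0.256 mJ = 2.560×10^-4 J; C = 0.0576 mF = 5.760×10^-5 F.
V = 2.981 V
2.981 V × (1 mV / 0.001000 V) = 2981 mV

2980 mV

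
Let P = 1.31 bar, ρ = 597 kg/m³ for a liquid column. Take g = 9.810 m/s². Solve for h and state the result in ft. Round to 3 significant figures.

73.4 ft

Rearranging: h = P/(ρ·g).
P = 1.31 bar = 1.310×10^5 Pa; ρ = 597 kg/m³; g = 9.810 m/s².
h = 22.37 m
22.37 m × (1 ft / 0.3048 m) = 73.39 ft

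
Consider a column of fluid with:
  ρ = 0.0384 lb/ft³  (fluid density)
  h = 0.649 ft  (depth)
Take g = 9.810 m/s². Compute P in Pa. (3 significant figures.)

P is given directly by: P = ρgh.
ρ = 0.0384 lb/ft³ = 0.6151 kg/m³; h = 0.649 ft = 0.1978 m; g = 9.810 m/s².
P = 1.194 Pa  (the unit combination reduces to kg/(m·s²) = Pa)

1.19 Pa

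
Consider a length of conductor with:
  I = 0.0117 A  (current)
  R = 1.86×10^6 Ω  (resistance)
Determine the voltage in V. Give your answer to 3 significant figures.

21800 V

From Ohm's law: V = IR.
I = 0.0117 A; R = 1.86×10^6 Ω.
V = 21762 V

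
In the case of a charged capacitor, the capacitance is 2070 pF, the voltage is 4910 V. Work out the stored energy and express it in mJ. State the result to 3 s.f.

25.0 mJ

Directly: E = ½CV².
C = 2070 pF = 2.070×10^-9 F; V = 4910 V.
E = 0.02495 J
0.02495 J × (1 mJ / 0.001000 J) = 24.95 mJ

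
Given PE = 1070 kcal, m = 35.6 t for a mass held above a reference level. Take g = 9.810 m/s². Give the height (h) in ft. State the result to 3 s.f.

42.1 ft

Solving PE = m·g·h for h: h = PE/(m·g).
PE = 1070 kcal = 4.477×10^6 J; m = 35.6 t = 35600 kg; g = 9.810 m/s².
h = 12.82 m
12.82 m × (1 ft / 0.3048 m) = 42.06 ft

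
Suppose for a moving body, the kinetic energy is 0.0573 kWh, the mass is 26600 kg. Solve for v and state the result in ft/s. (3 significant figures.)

Rearranging KE = ½mv² for v: v = √(2·KE/m).
KE = 0.0573 kWh = 2.063×10^5 J; m = 26600 kg.
v = 3.938 m/s
3.938 m/s × (1 ft/s / 0.3048 m/s) = 12.92 ft/s

12.9 ft/s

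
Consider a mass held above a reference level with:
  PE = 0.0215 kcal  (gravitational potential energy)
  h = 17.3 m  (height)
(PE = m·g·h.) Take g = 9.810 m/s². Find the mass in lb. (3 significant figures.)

Solving PE = m·g·h for m: m = PE/(g·h).
PE = 0.0215 kcal = 89.96 J; h = 17.3 m; g = 9.810 m/s².
m = 0.5300 kg
0.5300 kg × (1 lb / 0.4536 kg) = 1.169 lb

1.17 lb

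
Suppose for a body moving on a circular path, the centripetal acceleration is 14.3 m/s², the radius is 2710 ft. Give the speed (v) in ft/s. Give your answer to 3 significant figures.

Rearranging a = v²/r for v: v = √(a·r).
a = 14.3 m/s²; r = 2710 ft = 826.0 m.
v = 108.7 m/s
108.7 m/s × (1 ft/s / 0.3048 m/s) = 356.6 ft/s

357 ft/s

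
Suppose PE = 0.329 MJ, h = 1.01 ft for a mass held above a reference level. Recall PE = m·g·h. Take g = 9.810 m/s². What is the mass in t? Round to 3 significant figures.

Rearranging PE = m·g·h for m: m = PE/(g·h).
PE = 0.329 MJ = 3.290×10^5 J; h = 1.01 ft = 0.3078 m; g = 9.810 m/s².
m = 1.089×10^5 kg
1.089×10^5 kg × (1 t / 1000 kg) = 108.9 t

109 t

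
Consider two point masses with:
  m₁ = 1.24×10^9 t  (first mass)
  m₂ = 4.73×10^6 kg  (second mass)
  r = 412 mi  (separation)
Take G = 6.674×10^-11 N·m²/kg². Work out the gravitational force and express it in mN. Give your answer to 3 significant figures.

0.890 mN

Directly: F = Gm₁m₂/r².
m₁ = 1.24×10^9 t = 1.240×10^12 kg; m₂ = 4.73×10^6 kg; r = 412 mi = 6.630×10^5 m; G = 6.674×10^-11 N·m²/kg².
F = 8.904×10^-4 N  (the unit combination reduces to kg·m/s² = N)
8.904×10^-4 N × (1 mN / 0.001000 N) = 0.8904 mN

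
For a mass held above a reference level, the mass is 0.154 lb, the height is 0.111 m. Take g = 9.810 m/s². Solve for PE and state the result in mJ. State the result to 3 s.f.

76.1 mJ

PE is given directly by: PE = mgh.
m = 0.154 lb = 0.06985 kg; h = 0.111 m; g = 9.810 m/s².
PE = 0.07606 J  (the unit combination reduces to kg·m²/s² = J)
0.07606 J × (1 mJ / 0.001000 J) = 76.06 mJ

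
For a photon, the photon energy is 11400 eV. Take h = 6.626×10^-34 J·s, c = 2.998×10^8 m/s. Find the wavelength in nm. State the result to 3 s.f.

0.109 nm

Solving E = h·c/λ for λ: λ = hc/E.
E = 11400 eV = 1.826×10^-15 J; h = 6.626×10^-34 J·s; c = 2.998×10^8 m/s.
λ = 1.088×10^-10 m
1.088×10^-10 m × (1 nm / 1.000×10^-9 m) = 0.1088 nm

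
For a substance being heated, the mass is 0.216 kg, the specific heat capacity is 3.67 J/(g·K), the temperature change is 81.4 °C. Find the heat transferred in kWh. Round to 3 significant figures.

0.0179 kWh

Q is given directly by: Q = mcΔT.
m = 0.216 kg; c = 3.67 J/(g·K) = 3670 J/(kg·K); ΔT = 81.4 °C = 81.40 K.
Q = 64527 J  (the unit combination reduces to kg·m²/s² = J)
64527 J × (1 kWh / 3.600×10^6 J) = 0.01792 kWh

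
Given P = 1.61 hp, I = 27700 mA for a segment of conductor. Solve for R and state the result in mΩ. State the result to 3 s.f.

Rearranging: R = P/I².
P = 1.61 hp = 1201 W; I = 27700 mA = 27.70 A.
R = 1.565 Ω
1.565 Ω × (1 mΩ / 0.001000 Ω) = 1565 mΩ

1560 mΩ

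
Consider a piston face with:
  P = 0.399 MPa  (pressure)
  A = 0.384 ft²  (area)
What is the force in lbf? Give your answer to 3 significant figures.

3200 lbf

Rearranging: F = P·A.
P = 0.399 MPa = 3.990×10^5 Pa; A = 0.384 ft² = 0.03567 m².
F = 14234 N  (the unit combination reduces to kg·m/s² = N)
14234 N × (1 lbf / 4.448 N) = 3200 lbf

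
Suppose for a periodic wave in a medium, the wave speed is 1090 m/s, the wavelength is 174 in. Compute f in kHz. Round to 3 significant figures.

0.247 kHz

Solving v = f·λ for f: f = v/λ.
v = 1090 m/s; λ = 174 in = 4.420 m.
f = 246.6 Hz
246.6 Hz × (1 kHz / 1000 Hz) = 0.2466 kHz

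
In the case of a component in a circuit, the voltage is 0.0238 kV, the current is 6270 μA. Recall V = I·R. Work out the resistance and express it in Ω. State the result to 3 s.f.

3800 Ω

From Ohm's law: R = V/I.
V = 0.0238 kV = 23.80 V; I = 6270 μA = 0.006270 A.
R = 3796 Ω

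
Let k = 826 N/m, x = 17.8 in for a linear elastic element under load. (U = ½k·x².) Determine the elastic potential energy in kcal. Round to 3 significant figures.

U is given directly by: U = ½kx².
k = 826 N/m; x = 17.8 in = 0.4521 m.
U = 84.42 J
84.42 J × (1 kcal / 4184 J) = 0.02018 kcal

0.0202 kcal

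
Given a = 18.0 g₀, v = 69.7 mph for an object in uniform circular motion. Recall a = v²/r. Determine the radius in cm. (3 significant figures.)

Rearranging: r = v²/a.
a = 18.0 g₀ = 176.5 m/s²; v = 69.7 mph = 31.16 m/s.
r = 5.500 m
5.500 m × (1 cm / 0.01000 m) = 550.0 cm

550 cm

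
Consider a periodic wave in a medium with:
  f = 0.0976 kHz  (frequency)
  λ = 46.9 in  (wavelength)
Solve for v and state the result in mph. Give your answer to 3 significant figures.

Directly: v = fλ.
f = 0.0976 kHz = 97.60 Hz; λ = 46.9 in = 1.191 m.
v = 116.3 m/s
116.3 m/s × (1 mph / 0.4470 m/s) = 260.1 mph

260 mph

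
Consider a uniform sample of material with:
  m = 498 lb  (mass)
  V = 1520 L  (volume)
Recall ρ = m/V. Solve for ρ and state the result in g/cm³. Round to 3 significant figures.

Directly: ρ = m/V.
m = 498 lb = 225.9 kg; V = 1520 L = 1.520 m³.
ρ = 148.6 kg/m³
148.6 kg/m³ × (1 g/cm³ / 1000 kg/m³) = 0.1486 g/cm³

0.149 g/cm³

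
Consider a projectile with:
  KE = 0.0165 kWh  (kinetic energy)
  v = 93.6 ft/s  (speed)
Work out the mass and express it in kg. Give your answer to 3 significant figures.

146 kg

Rearranging: m = 2·KE/v².
KE = 0.0165 kWh = 59400 J; v = 93.6 ft/s = 28.53 m/s.
m = 146.0 kg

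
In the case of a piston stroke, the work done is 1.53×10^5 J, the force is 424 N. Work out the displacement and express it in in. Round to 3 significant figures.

Rearranging: d = W/F.
W = 1.53×10^5 J; F = 424 N.
d = 360.8 m
360.8 m × (1 in / 0.02540 m) = 14207 in

14200 in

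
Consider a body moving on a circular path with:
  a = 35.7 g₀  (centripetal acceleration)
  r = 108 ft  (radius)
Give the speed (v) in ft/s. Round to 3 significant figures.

352 ft/s

Solving a = v²/r for v: v = √(a·r).
a = 35.7 g₀ = 350.1 m/s²; r = 108 ft = 32.92 m.
v = 107.4 m/s
107.4 m/s × (1 ft/s / 0.3048 m/s) = 352.2 ft/s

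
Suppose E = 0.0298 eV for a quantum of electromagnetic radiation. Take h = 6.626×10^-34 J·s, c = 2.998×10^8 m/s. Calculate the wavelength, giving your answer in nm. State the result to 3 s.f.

41600 nm

Rearranging: λ = hc/E.
E = 0.0298 eV = 4.774×10^-21 J; h = 6.626×10^-34 J·s; c = 2.998×10^8 m/s.
λ = 4.161×10^-5 m
4.161×10^-5 m × (1 nm / 1.000×10^-9 m) = 41606 nm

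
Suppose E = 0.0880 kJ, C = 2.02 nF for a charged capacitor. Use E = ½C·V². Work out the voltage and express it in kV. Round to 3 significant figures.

295 kV

Rearranging: V = √(2E/C).
E = 0.0880 kJ = 88.00 J; C = 2.02 nF = 2.020×10^-9 F.
V = 2.952×10^5 V  (the unit combination reduces to kg·m²/(A·s³) = V)
2.952×10^5 V × (1 kV / 1000 V) = 295.2 kV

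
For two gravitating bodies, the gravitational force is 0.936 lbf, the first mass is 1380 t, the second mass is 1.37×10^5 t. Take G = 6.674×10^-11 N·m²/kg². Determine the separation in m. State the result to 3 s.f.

55.1 m

From Newton's law of gravitation: r = √(G·m₁m₂/F).
F = 0.936 lbf = 4.164 N; m₁ = 1380 t = 1.380×10^6 kg; m₂ = 1.37×10^5 t = 1.370×10^8 kg; G = 6.674×10^-11 N·m²/kg².
r = 55.05 m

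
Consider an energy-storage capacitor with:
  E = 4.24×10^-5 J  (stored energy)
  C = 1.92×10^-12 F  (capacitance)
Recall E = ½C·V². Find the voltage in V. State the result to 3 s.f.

Rearranging: V = √(2E/C).
E = 4.24×10^-5 J; C = 1.92×10^-12 F.
V = 6646 V  (the unit combination reduces to kg·m²/(A·s³) = V)

6650 V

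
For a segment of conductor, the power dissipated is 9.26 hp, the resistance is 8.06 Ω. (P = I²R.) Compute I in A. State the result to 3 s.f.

29.3 A

Rearranging: I = √(P/R).
P = 9.26 hp = 6905 W; R = 8.06 Ω.
I = 29.27 A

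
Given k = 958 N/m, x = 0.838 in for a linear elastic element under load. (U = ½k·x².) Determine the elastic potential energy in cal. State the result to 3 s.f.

0.0519 cal

U is given directly by: U = ½kx².
k = 958 N/m; x = 0.838 in = 0.02129 m.
U = 0.2170 J  (the unit combination reduces to kg·m²/s² = J)
0.2170 J × (1 cal / 4.184 J) = 0.05187 cal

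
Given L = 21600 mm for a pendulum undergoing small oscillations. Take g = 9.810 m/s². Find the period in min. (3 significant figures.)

0.155 min

Directly: T = 2π√(L/g).
L = 21600 mm = 21.60 m; g = 9.810 m/s².
T = 9.323 s
9.323 s × (1 min / 60.00 s) = 0.1554 min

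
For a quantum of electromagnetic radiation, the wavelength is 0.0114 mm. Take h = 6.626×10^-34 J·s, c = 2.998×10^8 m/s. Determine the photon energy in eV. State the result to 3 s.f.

0.109 eV

Directly: E = hc/λ.
λ = 0.0114 mm = 1.140×10^-5 m; h = 6.626×10^-34 J·s; c = 2.998×10^8 m/s.
E = 1.743×10^-20 J  (the unit combination reduces to kg·m²/s² = J)
1.743×10^-20 J × (1 eV / 1.602×10^-19 J) = 0.1088 eV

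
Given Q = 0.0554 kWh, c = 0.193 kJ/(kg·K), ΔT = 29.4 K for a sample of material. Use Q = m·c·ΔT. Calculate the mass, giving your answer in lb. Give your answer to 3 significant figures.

Rearranging Q = m·c·ΔT for m: m = Q/(c·ΔT).
Q = 0.0554 kWh = 1.994×10^5 J; c = 0.193 kJ/(kg·K) = 193.0 J/(kg·K); ΔT = 29.4 K.
m = 35.15 kg
35.15 kg × (1 lb / 0.4536 kg) = 77.49 lb

77.5 lb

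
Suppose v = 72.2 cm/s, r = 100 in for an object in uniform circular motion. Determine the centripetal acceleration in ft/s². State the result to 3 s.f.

0.673 ft/s²

a is given directly by: a = v²/r.
v = 72.2 cm/s = 0.7220 m/s; r = 100 in = 2.540 m.
a = 0.2052 m/s²
0.2052 m/s² × (1 ft/s² / 0.3048 m/s²) = 0.6733 ft/s²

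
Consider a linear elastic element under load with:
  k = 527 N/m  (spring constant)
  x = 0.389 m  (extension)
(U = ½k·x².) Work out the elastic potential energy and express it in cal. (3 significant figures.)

9.53 cal

Directly: U = ½kx².
k = 527 N/m; x = 0.389 m.
U = 39.87 J
39.87 J × (1 cal / 4.184 J) = 9.530 cal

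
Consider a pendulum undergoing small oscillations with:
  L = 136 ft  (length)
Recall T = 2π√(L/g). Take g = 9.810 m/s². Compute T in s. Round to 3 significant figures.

12.9 s

Directly: T = 2π√(L/g).
L = 136 ft = 41.45 m; g = 9.810 m/s².
T = 12.92 s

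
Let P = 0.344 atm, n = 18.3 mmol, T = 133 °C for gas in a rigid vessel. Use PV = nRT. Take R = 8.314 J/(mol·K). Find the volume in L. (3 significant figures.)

1.77 L

From the ideal-gas law: V = nRT/P.
P = 0.344 atm = 34856 Pa; n = 18.3 mmol = 0.01830 mol; T = 133 °C = 406.1 K; R = 8.314 J/(mol·K).
V = 0.001773 m³
0.001773 m³ × (1 L / 0.001000 m³) = 1.773 L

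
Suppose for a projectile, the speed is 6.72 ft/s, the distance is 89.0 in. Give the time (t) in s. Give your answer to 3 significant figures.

1.10 s

Rearranging v = d/t for t: t = d/v.
v = 6.72 ft/s = 2.048 m/s; d = 89.0 in = 2.261 m.
t = 1.104 s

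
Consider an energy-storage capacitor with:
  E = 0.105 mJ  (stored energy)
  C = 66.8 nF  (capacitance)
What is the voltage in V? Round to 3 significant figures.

Rearranging E = ½C·V² for V: V = √(2E/C).
E = 0.105 mJ = 1.050×10^-4 J; C = 66.8 nF = 6.680×10^-8 F.
V = 56.07 V

56.1 V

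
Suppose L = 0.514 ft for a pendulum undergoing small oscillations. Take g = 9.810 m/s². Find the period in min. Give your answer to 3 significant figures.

0.0132 min

Directly: T = 2π√(L/g).
L = 0.514 ft = 0.1567 m; g = 9.810 m/s².
T = 0.7940 s
0.7940 s × (1 min / 60.00 s) = 0.01323 min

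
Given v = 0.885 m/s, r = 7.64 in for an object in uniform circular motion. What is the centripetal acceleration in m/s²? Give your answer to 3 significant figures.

a is given directly by: a = v²/r.
v = 0.885 m/s; r = 7.64 in = 0.1941 m.
a = 4.036 m/s²

4.04 m/s²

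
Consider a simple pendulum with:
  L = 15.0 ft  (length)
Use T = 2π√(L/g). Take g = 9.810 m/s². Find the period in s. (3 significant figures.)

T is given directly by: T = 2π√(L/g).
L = 15.0 ft = 4.572 m; g = 9.810 m/s².
T = 4.289 s

4.29 s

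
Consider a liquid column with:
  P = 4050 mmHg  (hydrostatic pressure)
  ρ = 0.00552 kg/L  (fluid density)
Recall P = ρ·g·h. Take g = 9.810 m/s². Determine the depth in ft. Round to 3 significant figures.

32700 ft

Rearranging: h = P/(ρ·g).
P = 4050 mmHg = 5.400×10^5 Pa; ρ = 0.00552 kg/L = 5.520 kg/m³; g = 9.810 m/s².
h = 9971 m
9971 m × (1 ft / 0.3048 m) = 32714 ft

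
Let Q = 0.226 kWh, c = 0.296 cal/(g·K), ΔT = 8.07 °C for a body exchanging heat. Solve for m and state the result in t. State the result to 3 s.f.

0.0814 t

Rearranging: m = Q/(c·ΔT).
Q = 0.226 kWh = 8.136×10^5 J; c = 0.296 cal/(g·K) = 1238 J/(kg·K); ΔT = 8.07 °C = 8.070 K.
m = 81.41 kg
81.41 kg × (1 t / 1000 kg) = 0.08141 t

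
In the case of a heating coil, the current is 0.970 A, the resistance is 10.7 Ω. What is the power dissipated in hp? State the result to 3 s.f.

0.0135 hp

P is given directly by: P = I²R.
I = 0.970 A; R = 10.7 Ω.
P = 10.07 W
10.07 W × (1 hp / 745.7 W) = 0.01350 hp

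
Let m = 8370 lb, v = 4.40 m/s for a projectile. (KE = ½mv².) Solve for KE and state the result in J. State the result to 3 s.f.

36800 J

Directly: KE = ½mv².
m = 8370 lb = 3797 kg; v = 4.40 m/s.
KE = 36751 J  (the unit combination reduces to kg·m²/s² = J)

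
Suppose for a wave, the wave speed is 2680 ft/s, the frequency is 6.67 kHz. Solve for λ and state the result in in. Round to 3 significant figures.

4.82 in

Solving v = f·λ for λ: λ = v/f.
v = 2680 ft/s = 816.9 m/s; f = 6.67 kHz = 6670 Hz.
λ = 0.1225 m
0.1225 m × (1 in / 0.02540 m) = 4.822 in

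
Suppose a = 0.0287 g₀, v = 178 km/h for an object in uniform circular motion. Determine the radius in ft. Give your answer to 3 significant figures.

Solving a = v²/r for r: r = v²/a.
a = 0.0287 g₀ = 0.2815 m/s²; v = 178 km/h = 49.44 m/s.
r = 8686 m
8686 m × (1 ft / 0.3048 m) = 28498 ft

28500 ft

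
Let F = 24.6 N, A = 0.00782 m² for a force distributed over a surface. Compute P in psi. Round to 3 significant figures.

0.456 psi

Directly: P = F/A.
F = 24.6 N; A = 0.00782 m².
P = 3146 Pa
3146 Pa × (1 psi / 6895 Pa) = 0.4563 psi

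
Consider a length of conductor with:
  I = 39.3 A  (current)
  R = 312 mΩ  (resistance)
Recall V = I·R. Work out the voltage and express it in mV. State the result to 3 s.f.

Directly: V = IR.
I = 39.3 A; R = 312 mΩ = 0.3120 Ω.
V = 12.26 V
12.26 V × (1 mV / 0.001000 V) = 12262 mV

12300 mV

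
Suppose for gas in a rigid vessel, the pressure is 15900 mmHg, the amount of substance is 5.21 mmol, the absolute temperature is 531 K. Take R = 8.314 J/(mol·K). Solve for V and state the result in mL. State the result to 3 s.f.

10.9 mL

Rearranging PV = nRT for V: V = nRT/P.
P = 15900 mmHg = 2.120×10^6 Pa; n = 5.21 mmol = 0.005210 mol; T = 531 K; R = 8.314 J/(mol·K).
V = 1.085×10^-5 m³
1.085×10^-5 m³ × (1 mL / 1.000×10^-6 m³) = 10.85 mL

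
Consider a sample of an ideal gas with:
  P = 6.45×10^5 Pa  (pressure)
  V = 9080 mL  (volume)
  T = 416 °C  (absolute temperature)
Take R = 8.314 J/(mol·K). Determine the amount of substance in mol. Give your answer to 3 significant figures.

Solving PV = nRT for n: n = PV/(RT).
P = 6.45×10^5 Pa; V = 9080 mL = 0.009080 m³; T = 416 °C = 689.1 K; R = 8.314 J/(mol·K).
n = 1.022 mol

1.02 mol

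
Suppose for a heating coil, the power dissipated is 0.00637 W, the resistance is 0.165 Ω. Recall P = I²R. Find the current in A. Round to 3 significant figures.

Solving P = I²R for I: I = √(P/R).
P = 0.00637 W; R = 0.165 Ω.
I = 0.1965 A

0.196 A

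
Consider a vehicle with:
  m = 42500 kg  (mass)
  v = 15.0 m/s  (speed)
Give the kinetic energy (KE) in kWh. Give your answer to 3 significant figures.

1.33 kWh

Directly: KE = ½mv².
m = 42500 kg; v = 15.0 m/s.
KE = 4.781×10^6 J
4.781×10^6 J × (1 kWh / 3.600×10^6 J) = 1.328 kWh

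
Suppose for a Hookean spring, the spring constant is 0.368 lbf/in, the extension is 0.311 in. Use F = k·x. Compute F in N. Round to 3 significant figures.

F is given directly by: F = kx.
k = 0.368 lbf/in = 64.45 N/m; x = 0.311 in = 0.007899 m.
F = 0.5091 N

0.509 N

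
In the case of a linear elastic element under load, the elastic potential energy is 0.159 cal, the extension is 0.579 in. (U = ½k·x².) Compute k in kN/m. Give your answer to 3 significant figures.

Rearranging: k = 2U/x².
U = 0.159 cal = 0.6653 J; x = 0.579 in = 0.01471 m.
k = 6152 N/m
6152 N/m × (1 kN/m / 1000 N/m) = 6.152 kN/m

6.15 kN/m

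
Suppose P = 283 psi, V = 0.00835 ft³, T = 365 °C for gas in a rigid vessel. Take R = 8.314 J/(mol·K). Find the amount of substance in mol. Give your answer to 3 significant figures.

Solving PV = nRT for n: n = PV/(RT).
P = 283 psi = 1.951×10^6 Pa; V = 0.00835 ft³ = 2.364×10^-4 m³; T = 365 °C = 638.1 K; R = 8.314 J/(mol·K).
n = 0.08696 mol

0.0870 mol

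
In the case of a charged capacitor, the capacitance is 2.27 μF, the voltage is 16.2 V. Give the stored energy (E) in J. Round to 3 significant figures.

E is given directly by: E = ½CV².
C = 2.27 μF = 2.270×10^-6 F; V = 16.2 V.
E = 2.979×10^-4 J

2.98×10^-4 J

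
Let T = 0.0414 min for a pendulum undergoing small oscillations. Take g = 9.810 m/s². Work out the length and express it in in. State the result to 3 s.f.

Rearranging T = 2π√(L/g) for L: L = g·(T/2π)².
T = 0.0414 min = 2.484 s; g = 9.810 m/s².
L = 1.533 m
1.533 m × (1 in / 0.02540 m) = 60.36 in

60.4 in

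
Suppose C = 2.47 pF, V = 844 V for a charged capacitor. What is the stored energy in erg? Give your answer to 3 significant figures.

E is given directly by: E = ½CV².
C = 2.47 pF = 2.470×10^-12 F; V = 844 V.
E = 8.797×10^-7 J
8.797×10^-7 J × (1 erg / 1.000×10^-7 J) = 8.797 erg

8.80 erg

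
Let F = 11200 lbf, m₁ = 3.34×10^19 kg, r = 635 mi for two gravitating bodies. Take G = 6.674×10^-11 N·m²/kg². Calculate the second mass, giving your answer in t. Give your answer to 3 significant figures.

23300 t

Solving F = G·m₁·m₂/r² for m₂: m₂ = F·r²/(G·m₁).
F = 11200 lbf = 49820 N; m₁ = 3.34×10^19 kg; r = 635 mi = 1.022×10^6 m; G = 6.674×10^-11 N·m²/kg².
m₂ = 2.334×10^7 kg
2.334×10^7 kg × (1 t / 1000 kg) = 23341 t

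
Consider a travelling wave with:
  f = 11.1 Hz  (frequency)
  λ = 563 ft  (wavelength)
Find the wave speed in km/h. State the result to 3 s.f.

6860 km/h

v is given directly by: v = fλ.
f = 11.1 Hz; λ = 563 ft = 171.6 m.
v = 1905 m/s
1905 m/s × (1 km/h / 0.2778 m/s) = 6857 km/h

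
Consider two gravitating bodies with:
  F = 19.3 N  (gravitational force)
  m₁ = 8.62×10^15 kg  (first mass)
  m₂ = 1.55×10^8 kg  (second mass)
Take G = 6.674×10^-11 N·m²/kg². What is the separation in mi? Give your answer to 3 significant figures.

Solving F = G·m₁·m₂/r² for r: r = √(G·m₁m₂/F).
F = 19.3 N; m₁ = 8.62×10^15 kg; m₂ = 1.55×10^8 kg; G = 6.674×10^-11 N·m²/kg².
r = 2.149×10^6 m
2.149×10^6 m × (1 mi / 1609 m) = 1336 mi

1340 mi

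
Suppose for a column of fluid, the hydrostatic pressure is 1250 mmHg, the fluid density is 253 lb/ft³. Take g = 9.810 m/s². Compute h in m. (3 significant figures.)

4.19 m

Rearranging: h = P/(ρ·g).
P = 1250 mmHg = 1.667×10^5 Pa; ρ = 253 lb/ft³ = 4053 kg/m³; g = 9.810 m/s².
h = 4.192 m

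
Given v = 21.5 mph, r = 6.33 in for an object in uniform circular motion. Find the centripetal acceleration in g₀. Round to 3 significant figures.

Directly: a = v²/r.
v = 21.5 mph = 9.611 m/s; r = 6.33 in = 0.1608 m.
a = 574.6 m/s²
574.6 m/s² × (1 g₀ / 9.807 m/s²) = 58.59 g₀

58.6 g₀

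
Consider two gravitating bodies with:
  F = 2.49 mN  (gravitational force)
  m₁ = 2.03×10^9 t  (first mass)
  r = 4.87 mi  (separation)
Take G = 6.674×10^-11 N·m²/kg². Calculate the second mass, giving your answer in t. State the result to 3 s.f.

1.13 t

Rearranging: m₂ = F·r²/(G·m₁).
F = 2.49 mN = 0.002490 N; m₁ = 2.03×10^9 t = 2.030×10^12 kg; r = 4.87 mi = 7838 m; G = 6.674×10^-11 N·m²/kg².
m₂ = 1129 kg
1129 kg × (1 t / 1000 kg) = 1.129 t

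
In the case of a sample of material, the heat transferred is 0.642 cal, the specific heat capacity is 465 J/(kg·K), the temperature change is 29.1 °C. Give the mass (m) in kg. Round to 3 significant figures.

Solving Q = m·c·ΔT for m: m = Q/(c·ΔT).
Q = 0.642 cal = 2.686 J; c = 465 J/(kg·K); ΔT = 29.1 °C = 29.10 K.
m = 1.985×10^-4 kg

1.99×10^-4 kg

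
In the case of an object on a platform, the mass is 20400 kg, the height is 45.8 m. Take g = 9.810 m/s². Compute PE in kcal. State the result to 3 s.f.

Directly: PE = mgh.
m = 20400 kg; h = 45.8 m; g = 9.810 m/s².
PE = 9.166×10^6 J
9.166×10^6 J × (1 kcal / 4184 J) = 2191 kcal

2190 kcal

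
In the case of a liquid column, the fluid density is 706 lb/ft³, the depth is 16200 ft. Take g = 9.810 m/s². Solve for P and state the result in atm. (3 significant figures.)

5410 atm

Directly: P = ρgh.
ρ = 706 lb/ft³ = 11309 kg/m³; h = 16200 ft = 4938 m; g = 9.810 m/s².
P = 5.478×10^8 Pa  (the unit combination reduces to kg/(m·s²) = Pa)
5.478×10^8 Pa × (1 atm / 1.013×10^5 Pa) = 5406 atm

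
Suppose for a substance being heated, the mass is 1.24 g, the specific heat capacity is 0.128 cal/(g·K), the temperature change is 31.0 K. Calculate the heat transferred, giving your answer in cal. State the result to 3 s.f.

4.92 cal

Q is given directly by: Q = mcΔT.
m = 1.24 g = 0.001240 kg; c = 0.128 cal/(g·K) = 535.6 J/(kg·K); ΔT = 31.0 K.
Q = 20.59 J  (the unit combination reduces to kg·m²/s² = J)
20.59 J × (1 cal / 4.184 J) = 4.920 cal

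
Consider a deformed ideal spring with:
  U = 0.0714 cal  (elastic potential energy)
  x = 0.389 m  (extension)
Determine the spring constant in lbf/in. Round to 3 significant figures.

0.0225 lbf/in

Rearranging U = ½k·x² for k: k = 2U/x².
U = 0.0714 cal = 0.2987 J; x = 0.389 m.
k = 3.948 N/m
3.948 N/m × (1 lbf/in / 175.1 N/m) = 0.02255 lbf/in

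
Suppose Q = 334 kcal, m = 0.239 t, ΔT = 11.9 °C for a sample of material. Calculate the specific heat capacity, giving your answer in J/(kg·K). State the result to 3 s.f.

491 J/(kg·K)

Solving Q = m·c·ΔT for c: c = Q/(m·ΔT).
Q = 334 kcal = 1.397×10^6 J; m = 0.239 t = 239.0 kg; ΔT = 11.9 °C = 11.90 K.
c = 491.4 J/(kg·K)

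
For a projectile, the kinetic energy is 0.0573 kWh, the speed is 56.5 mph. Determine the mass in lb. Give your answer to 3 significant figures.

Solving KE = ½mv² for m: m = 2·KE/v².
KE = 0.0573 kWh = 2.063×10^5 J; v = 56.5 mph = 25.26 m/s.
m = 646.7 kg
646.7 kg × (1 lb / 0.4536 kg) = 1426 lb

1430 lb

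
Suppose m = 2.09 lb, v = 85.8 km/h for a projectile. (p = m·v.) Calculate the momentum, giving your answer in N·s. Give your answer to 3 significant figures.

p is given directly by: p = mv.
m = 2.09 lb = 0.9480 kg; v = 85.8 km/h = 23.83 m/s.
p = 22.59 kg·m/s
Since 1 N·s = 1 kg·m/s, 22.59 N·s.

22.6 N·s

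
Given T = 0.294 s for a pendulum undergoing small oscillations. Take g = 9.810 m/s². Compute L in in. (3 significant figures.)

0.846 in

Rearranging T = 2π√(L/g) for L: L = g·(T/2π)².
T = 0.294 s; g = 9.810 m/s².
L = 0.02148 m
0.02148 m × (1 in / 0.02540 m) = 0.8456 in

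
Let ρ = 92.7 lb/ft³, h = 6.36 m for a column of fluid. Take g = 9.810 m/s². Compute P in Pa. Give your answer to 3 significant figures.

Directly: P = ρgh.
ρ = 92.7 lb/ft³ = 1485 kg/m³; h = 6.36 m; g = 9.810 m/s².
P = 92646 Pa

92600 Pa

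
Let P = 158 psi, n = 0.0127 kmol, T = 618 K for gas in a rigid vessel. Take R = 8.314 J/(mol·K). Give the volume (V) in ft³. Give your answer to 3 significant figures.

2.12 ft³

Solving PV = nRT for V: V = nRT/P.
P = 158 psi = 1.089×10^6 Pa; n = 0.0127 kmol = 12.70 mol; T = 618 K; R = 8.314 J/(mol·K).
V = 0.05990 m³
0.05990 m³ × (1 ft³ / 0.02832 m³) = 2.115 ft³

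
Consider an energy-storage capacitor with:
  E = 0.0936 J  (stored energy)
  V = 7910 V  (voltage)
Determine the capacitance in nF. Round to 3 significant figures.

Rearranging E = ½C·V² for C: C = 2E/V².
E = 0.0936 J; V = 7910 V.
C = 2.992×10^-9 F
2.992×10^-9 F × (1 nF / 1.000×10^-9 F) = 2.992 nF

2.99 nF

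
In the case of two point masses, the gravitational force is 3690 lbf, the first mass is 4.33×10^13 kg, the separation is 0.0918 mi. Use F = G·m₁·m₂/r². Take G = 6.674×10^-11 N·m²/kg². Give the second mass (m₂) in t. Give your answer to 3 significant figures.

From Newton's law of gravitation: m₂ = F·r²/(G·m₁).
F = 3690 lbf = 16414 N; m₁ = 4.33×10^13 kg; r = 0.0918 mi = 147.7 m; G = 6.674×10^-11 N·m²/kg².
m₂ = 1.240×10^5 kg
1.240×10^5 kg × (1 t / 1000 kg) = 124.0 t

124 t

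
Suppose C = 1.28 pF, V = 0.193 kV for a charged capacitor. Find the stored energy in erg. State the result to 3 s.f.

E is given directly by: E = ½CV².
C = 1.28 pF = 1.280×10^-12 F; V = 0.193 kV = 193.0 V.
E = 2.384×10^-8 J
2.384×10^-8 J × (1 erg / 1.000×10^-7 J) = 0.2384 erg

0.238 erg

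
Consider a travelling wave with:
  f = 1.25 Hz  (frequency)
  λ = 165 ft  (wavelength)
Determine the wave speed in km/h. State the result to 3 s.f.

v is given directly by: v = fλ.
f = 1.25 Hz; λ = 165 ft = 50.29 m.
v = 62.87 m/s
62.87 m/s × (1 km/h / 0.2778 m/s) = 226.3 km/h

226 km/h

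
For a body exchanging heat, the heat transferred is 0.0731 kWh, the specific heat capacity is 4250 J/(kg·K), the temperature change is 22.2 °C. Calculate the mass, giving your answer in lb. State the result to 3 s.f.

Rearranging Q = m·c·ΔT for m: m = Q/(c·ΔT).
Q = 0.0731 kWh = 2.632×10^5 J; c = 4250 J/(kg·K); ΔT = 22.2 °C = 22.20 K.
m = 2.789 kg
2.789 kg × (1 lb / 0.4536 kg) = 6.149 lb

6.15 lb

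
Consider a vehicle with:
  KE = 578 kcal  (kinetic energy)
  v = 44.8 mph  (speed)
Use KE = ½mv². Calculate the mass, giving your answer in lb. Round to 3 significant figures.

Solving KE = ½mv² for m: m = 2·KE/v².
KE = 578 kcal = 2.418×10^6 J; v = 44.8 mph = 20.03 m/s.
m = 12059 kg
12059 kg × (1 lb / 0.4536 kg) = 26585 lb

26600 lb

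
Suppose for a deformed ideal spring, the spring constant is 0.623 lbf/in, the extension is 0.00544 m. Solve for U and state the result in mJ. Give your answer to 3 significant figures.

1.61 mJ

Directly: U = ½kx².
k = 0.623 lbf/in = 109.1 N/m; x = 0.00544 m.
U = 0.001614 J
0.001614 J × (1 mJ / 0.001000 J) = 1.614 mJ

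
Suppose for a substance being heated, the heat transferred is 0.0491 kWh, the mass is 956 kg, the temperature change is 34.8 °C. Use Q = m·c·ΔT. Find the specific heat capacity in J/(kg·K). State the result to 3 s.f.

Rearranging Q = m·c·ΔT for c: c = Q/(m·ΔT).
Q = 0.0491 kWh = 1.768×10^5 J; m = 956 kg; ΔT = 34.8 °C = 34.80 K.
c = 5.313 J/(kg·K)

5.31 J/(kg·K)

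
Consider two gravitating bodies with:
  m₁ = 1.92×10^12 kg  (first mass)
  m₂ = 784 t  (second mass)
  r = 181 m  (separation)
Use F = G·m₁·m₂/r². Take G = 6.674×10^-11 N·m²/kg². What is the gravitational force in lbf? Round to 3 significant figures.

From Newton's law of gravitation: F = Gm₁m₂/r².
m₁ = 1.92×10^12 kg; m₂ = 784 t = 7.840×10^5 kg; r = 181 m; G = 6.674×10^-11 N·m²/kg².
F = 3067 N
3067 N × (1 lbf / 4.448 N) = 689.4 lbf

689 lbf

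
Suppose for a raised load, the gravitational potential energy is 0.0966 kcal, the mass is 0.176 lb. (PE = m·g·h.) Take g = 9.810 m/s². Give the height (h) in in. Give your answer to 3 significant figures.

20300 in

Rearranging: h = PE/(m·g).
PE = 0.0966 kcal = 404.2 J; m = 0.176 lb = 0.07983 kg; g = 9.810 m/s².
h = 516.1 m
516.1 m × (1 in / 0.02540 m) = 20318 in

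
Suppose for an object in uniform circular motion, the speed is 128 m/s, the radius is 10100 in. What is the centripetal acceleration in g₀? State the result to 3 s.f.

a is given directly by: a = v²/r.
v = 128 m/s; r = 10100 in = 256.5 m.
a = 63.87 m/s²
63.87 m/s² × (1 g₀ / 9.807 m/s²) = 6.512 g₀

6.51 g₀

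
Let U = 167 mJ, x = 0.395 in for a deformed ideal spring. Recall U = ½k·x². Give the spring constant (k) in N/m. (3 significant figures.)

Rearranging U = ½k·x² for k: k = 2U/x².
U = 167 mJ = 0.1670 J; x = 0.395 in = 0.01003 m.
k = 3318 N/m

3320 N/m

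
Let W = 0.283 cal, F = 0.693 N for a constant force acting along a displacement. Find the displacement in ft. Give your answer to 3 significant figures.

5.61 ft

Rearranging W = F·d for d: d = W/F.
W = 0.283 cal = 1.184 J; F = 0.693 N.
d = 1.709 m
1.709 m × (1 ft / 0.3048 m) = 5.606 ft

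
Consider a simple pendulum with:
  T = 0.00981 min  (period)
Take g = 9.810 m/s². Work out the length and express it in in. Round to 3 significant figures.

3.39 in

Rearranging T = 2π√(L/g) for L: L = g·(T/2π)².
T = 0.00981 min = 0.5886 s; g = 9.810 m/s².
L = 0.08609 m
0.08609 m × (1 in / 0.02540 m) = 3.389 in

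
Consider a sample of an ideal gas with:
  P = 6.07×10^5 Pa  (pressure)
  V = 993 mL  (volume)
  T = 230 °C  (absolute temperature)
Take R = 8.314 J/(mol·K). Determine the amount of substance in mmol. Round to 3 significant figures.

From the ideal-gas law: n = PV/(RT).
P = 6.07×10^5 Pa; V = 993 mL = 9.930×10^-4 m³; T = 230 °C = 503.1 K; R = 8.314 J/(mol·K).
n = 0.1441 mol
0.1441 mol × (1 mmol / 0.001000 mol) = 144.1 mmol

144 mmol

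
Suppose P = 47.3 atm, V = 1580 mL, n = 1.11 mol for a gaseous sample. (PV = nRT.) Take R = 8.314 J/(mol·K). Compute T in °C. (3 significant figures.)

From the ideal-gas law: T = PV/(nR).
P = 47.3 atm = 4.793×10^6 Pa; V = 1580 mL = 0.001580 m³; n = 1.11 mol; R = 8.314 J/(mol·K).
T = 820.5 K
820.5 K − 273.15 = 547.4 °C

547 °C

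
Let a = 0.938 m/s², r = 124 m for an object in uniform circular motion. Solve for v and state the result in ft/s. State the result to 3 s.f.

35.4 ft/s

Solving a = v²/r for v: v = √(a·r).
a = 0.938 m/s²; r = 124 m.
v = 10.78 m/s
10.78 m/s × (1 ft/s / 0.3048 m/s) = 35.38 ft/s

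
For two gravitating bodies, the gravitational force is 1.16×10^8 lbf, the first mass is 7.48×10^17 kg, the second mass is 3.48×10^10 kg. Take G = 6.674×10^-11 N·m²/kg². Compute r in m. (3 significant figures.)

Solving F = G·m₁·m₂/r² for r: r = √(G·m₁m₂/F).
F = 1.16×10^8 lbf = 5.160×10^8 N; m₁ = 7.48×10^17 kg; m₂ = 3.48×10^10 kg; G = 6.674×10^-11 N·m²/kg².
r = 58024 m

58000 m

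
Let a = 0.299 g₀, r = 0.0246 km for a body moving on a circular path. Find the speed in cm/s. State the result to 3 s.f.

Rearranging a = v²/r for v: v = √(a·r).
a = 0.299 g₀ = 2.932 m/s²; r = 0.0246 km = 24.60 m.
v = 8.493 m/s
8.493 m/s × (1 cm/s / 0.01000 m/s) = 849.3 cm/s

849 cm/s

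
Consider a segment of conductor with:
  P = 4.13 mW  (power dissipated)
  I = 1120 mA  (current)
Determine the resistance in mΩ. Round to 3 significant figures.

Rearranging: R = P/I².
P = 4.13 mW = 0.004130 W; I = 1120 mA = 1.120 A.
R = 0.003292 Ω
0.003292 Ω × (1 mΩ / 0.001000 Ω) = 3.292 mΩ

3.29 mΩ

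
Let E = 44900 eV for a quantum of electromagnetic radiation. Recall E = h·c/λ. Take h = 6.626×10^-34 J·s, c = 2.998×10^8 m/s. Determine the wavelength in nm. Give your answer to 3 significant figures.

0.0276 nm

Rearranging E = h·c/λ for λ: λ = hc/E.
E = 44900 eV = 7.194×10^-15 J; h = 6.626×10^-34 J·s; c = 2.998×10^8 m/s.
λ = 2.761×10^-11 m
2.761×10^-11 m × (1 nm / 1.000×10^-9 m) = 0.02761 nm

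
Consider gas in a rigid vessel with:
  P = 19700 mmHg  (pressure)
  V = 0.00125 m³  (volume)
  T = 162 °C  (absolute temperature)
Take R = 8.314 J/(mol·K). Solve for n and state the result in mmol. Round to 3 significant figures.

907 mmol

Rearranging PV = nRT for n: n = PV/(RT).
P = 19700 mmHg = 2.626×10^6 Pa; V = 0.00125 m³; T = 162 °C = 435.1 K; R = 8.314 J/(mol·K).
n = 0.9075 mol
0.9075 mol × (1 mmol / 0.001000 mol) = 907.5 mmol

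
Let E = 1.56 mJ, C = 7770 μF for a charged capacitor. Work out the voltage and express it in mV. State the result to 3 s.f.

Rearranging E = ½C·V² for V: V = √(2E/C).
E = 1.56 mJ = 0.001560 J; C = 7770 μF = 0.007770 F.
V = 0.6337 V
0.6337 V × (1 mV / 0.001000 V) = 633.7 mV

634 mV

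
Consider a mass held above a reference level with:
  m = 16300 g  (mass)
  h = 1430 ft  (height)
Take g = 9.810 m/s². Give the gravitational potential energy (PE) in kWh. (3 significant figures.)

Directly: PE = mgh.
m = 16300 g = 16.30 kg; h = 1430 ft = 435.9 m; g = 9.810 m/s².
PE = 69696 J
69696 J × (1 kWh / 3.600×10^6 J) = 0.01936 kWh

0.0194 kWh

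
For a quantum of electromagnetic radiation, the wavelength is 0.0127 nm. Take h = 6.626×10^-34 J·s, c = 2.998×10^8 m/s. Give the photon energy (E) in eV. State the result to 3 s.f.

Directly: E = hc/λ.
λ = 0.0127 nm = 1.270×10^-11 m; h = 6.626×10^-34 J·s; c = 2.998×10^8 m/s.
E = 1.564×10^-14 J
1.564×10^-14 J × (1 eV / 1.602×10^-19 J) = 97627 eV

97600 eV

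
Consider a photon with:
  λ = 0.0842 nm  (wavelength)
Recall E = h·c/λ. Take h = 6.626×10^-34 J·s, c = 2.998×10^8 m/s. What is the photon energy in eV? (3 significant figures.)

E is given directly by: E = hc/λ.
λ = 0.0842 nm = 8.420×10^-11 m; h = 6.626×10^-34 J·s; c = 2.998×10^8 m/s.
E = 2.359×10^-15 J
2.359×10^-15 J × (1 eV / 1.602×10^-19 J) = 14725 eV

14700 eV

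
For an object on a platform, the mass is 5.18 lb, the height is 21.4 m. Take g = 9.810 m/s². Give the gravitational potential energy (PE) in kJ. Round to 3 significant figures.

0.493 kJ

PE is given directly by: PE = mgh.
m = 5.18 lb = 2.350 kg; h = 21.4 m; g = 9.810 m/s².
PE = 493.3 J  (the unit combination reduces to kg·m²/s² = J)
493.3 J × (1 kJ / 1000 J) = 0.4933 kJ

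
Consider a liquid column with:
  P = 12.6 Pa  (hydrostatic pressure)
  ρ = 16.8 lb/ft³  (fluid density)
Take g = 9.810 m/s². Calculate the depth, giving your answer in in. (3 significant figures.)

0.188 in

Solving P = ρ·g·h for h: h = P/(ρ·g).
P = 12.6 Pa; ρ = 16.8 lb/ft³ = 269.1 kg/m³; g = 9.810 m/s².
h = 0.004773 m
0.004773 m × (1 in / 0.02540 m) = 0.1879 in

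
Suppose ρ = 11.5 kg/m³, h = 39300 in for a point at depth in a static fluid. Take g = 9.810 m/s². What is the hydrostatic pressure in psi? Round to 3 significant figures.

16.3 psi

Directly: P = ρgh.
ρ = 11.5 kg/m³; h = 39300 in = 998.2 m; g = 9.810 m/s².
P = 1.126×10^5 Pa
1.126×10^5 Pa × (1 psi / 6895 Pa) = 16.33 psi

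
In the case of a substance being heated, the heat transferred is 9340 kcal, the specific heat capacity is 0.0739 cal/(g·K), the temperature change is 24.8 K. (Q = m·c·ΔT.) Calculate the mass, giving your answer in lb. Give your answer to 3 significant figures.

Rearranging: m = Q/(c·ΔT).
Q = 9340 kcal = 3.908×10^7 J; c = 0.0739 cal/(g·K) = 309.2 J/(kg·K); ΔT = 24.8 K.
m = 5096 kg
5096 kg × (1 lb / 0.4536 kg) = 11235 lb

11200 lb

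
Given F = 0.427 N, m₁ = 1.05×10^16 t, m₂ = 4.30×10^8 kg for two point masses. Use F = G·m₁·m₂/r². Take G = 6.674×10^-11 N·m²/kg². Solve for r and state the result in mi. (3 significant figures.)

From Newton's law of gravitation: r = √(G·m₁m₂/F).
F = 0.427 N; m₁ = 1.05×10^16 t = 1.050×10^19 kg; m₂ = 4.30×10^8 kg; G = 6.674×10^-11 N·m²/kg².
r = 8.401×10^8 m
8.401×10^8 m × (1 mi / 1609 m) = 5.220×10^5 mi

5.22×10^5 mi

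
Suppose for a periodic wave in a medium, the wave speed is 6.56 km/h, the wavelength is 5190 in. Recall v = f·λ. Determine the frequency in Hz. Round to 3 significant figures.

Rearranging v = f·λ for f: f = v/λ.
v = 6.56 km/h = 1.822 m/s; λ = 5190 in = 131.8 m.
f = 0.01382 Hz

0.0138 Hz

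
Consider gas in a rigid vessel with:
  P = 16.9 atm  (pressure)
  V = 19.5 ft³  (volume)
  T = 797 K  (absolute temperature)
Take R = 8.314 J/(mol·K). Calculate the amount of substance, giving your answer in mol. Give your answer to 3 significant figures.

143 mol

Solving PV = nRT for n: n = PV/(RT).
P = 16.9 atm = 1.712×10^6 Pa; V = 19.5 ft³ = 0.5522 m³; T = 797 K; R = 8.314 J/(mol·K).
n = 142.7 mol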